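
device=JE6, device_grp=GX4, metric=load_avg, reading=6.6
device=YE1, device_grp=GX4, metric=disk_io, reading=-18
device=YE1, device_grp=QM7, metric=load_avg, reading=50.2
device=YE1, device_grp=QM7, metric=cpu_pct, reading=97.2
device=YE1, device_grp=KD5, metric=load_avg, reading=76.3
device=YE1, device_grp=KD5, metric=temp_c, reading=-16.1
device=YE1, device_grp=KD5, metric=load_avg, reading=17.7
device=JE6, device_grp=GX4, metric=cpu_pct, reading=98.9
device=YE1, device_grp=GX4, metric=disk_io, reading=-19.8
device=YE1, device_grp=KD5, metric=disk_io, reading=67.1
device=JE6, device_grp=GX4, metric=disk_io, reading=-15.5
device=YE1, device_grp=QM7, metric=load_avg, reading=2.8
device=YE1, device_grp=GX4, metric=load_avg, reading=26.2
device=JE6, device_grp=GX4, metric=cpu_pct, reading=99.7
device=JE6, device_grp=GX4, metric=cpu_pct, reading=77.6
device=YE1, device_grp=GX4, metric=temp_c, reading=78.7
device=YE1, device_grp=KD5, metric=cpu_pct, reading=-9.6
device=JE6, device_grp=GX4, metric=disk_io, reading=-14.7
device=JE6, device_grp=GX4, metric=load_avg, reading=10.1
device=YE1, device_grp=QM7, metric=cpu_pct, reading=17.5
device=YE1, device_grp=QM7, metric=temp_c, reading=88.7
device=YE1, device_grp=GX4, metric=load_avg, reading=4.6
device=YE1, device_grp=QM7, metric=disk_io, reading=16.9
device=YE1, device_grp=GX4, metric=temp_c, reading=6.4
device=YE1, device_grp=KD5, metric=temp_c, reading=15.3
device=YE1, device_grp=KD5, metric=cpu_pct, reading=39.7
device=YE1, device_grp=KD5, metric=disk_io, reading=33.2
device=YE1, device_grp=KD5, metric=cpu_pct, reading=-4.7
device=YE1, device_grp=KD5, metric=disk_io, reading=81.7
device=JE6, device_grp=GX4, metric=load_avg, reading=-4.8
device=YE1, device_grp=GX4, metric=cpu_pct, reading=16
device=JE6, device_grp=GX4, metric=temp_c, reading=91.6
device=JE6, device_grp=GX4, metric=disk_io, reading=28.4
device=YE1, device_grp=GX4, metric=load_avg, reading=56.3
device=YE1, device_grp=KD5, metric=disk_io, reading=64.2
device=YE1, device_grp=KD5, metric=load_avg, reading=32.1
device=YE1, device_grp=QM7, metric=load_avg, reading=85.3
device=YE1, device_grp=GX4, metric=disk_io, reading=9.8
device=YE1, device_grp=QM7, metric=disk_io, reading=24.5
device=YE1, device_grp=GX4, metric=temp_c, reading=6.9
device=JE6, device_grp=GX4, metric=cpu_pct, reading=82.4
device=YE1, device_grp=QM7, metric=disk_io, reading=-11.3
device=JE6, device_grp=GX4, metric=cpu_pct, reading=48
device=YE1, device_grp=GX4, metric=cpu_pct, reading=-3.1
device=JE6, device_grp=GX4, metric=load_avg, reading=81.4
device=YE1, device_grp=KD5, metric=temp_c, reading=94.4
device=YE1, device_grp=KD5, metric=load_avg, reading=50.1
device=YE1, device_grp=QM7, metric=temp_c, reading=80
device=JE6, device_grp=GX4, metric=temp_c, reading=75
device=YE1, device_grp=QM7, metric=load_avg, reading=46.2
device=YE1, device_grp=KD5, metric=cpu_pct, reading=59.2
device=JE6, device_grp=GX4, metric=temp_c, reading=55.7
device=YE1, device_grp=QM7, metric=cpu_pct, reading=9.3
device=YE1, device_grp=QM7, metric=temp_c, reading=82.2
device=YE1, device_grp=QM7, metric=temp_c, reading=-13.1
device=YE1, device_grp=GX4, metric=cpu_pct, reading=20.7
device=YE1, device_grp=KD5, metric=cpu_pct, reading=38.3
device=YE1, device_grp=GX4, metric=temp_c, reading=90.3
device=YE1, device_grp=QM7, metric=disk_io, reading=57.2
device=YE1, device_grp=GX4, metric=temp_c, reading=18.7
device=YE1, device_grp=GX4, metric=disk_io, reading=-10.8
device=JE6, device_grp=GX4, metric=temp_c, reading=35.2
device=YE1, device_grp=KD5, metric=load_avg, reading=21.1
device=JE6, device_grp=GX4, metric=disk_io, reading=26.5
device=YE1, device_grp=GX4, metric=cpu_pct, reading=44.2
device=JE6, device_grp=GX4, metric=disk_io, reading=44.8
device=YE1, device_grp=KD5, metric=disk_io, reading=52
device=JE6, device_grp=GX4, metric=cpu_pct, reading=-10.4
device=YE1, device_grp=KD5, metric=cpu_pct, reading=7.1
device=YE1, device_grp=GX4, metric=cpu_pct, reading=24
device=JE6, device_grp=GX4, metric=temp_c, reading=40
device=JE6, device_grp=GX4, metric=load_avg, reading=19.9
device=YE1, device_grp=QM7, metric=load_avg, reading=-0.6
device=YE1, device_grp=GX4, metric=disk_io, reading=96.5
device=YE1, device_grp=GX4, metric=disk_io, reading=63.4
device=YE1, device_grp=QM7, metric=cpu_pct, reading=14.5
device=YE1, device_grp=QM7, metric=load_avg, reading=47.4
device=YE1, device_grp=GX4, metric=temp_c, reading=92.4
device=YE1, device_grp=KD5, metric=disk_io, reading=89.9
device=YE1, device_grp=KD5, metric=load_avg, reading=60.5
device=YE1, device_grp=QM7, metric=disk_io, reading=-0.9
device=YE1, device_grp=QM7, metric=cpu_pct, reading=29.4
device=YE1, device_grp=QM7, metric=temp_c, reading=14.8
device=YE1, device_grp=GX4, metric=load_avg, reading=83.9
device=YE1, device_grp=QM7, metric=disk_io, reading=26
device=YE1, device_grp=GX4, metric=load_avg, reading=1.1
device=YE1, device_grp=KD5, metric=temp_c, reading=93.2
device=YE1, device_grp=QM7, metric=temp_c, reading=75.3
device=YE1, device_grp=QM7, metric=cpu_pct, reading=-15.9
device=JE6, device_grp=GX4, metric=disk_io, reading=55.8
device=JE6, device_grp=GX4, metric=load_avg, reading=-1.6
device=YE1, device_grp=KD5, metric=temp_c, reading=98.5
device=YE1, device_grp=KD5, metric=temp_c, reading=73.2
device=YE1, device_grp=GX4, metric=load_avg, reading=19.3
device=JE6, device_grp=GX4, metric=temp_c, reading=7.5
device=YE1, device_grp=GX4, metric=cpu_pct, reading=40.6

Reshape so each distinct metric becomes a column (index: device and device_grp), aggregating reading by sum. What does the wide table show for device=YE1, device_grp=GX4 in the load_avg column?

Rows with device=YE1, device_grp=GX4 and metric=load_avg: reading values are 26.2, 4.6, 56.3, 83.9, 1.1, 19.3.
26.2 + 4.6 + 56.3 + 83.9 + 1.1 + 19.3 = 191.4.

191.4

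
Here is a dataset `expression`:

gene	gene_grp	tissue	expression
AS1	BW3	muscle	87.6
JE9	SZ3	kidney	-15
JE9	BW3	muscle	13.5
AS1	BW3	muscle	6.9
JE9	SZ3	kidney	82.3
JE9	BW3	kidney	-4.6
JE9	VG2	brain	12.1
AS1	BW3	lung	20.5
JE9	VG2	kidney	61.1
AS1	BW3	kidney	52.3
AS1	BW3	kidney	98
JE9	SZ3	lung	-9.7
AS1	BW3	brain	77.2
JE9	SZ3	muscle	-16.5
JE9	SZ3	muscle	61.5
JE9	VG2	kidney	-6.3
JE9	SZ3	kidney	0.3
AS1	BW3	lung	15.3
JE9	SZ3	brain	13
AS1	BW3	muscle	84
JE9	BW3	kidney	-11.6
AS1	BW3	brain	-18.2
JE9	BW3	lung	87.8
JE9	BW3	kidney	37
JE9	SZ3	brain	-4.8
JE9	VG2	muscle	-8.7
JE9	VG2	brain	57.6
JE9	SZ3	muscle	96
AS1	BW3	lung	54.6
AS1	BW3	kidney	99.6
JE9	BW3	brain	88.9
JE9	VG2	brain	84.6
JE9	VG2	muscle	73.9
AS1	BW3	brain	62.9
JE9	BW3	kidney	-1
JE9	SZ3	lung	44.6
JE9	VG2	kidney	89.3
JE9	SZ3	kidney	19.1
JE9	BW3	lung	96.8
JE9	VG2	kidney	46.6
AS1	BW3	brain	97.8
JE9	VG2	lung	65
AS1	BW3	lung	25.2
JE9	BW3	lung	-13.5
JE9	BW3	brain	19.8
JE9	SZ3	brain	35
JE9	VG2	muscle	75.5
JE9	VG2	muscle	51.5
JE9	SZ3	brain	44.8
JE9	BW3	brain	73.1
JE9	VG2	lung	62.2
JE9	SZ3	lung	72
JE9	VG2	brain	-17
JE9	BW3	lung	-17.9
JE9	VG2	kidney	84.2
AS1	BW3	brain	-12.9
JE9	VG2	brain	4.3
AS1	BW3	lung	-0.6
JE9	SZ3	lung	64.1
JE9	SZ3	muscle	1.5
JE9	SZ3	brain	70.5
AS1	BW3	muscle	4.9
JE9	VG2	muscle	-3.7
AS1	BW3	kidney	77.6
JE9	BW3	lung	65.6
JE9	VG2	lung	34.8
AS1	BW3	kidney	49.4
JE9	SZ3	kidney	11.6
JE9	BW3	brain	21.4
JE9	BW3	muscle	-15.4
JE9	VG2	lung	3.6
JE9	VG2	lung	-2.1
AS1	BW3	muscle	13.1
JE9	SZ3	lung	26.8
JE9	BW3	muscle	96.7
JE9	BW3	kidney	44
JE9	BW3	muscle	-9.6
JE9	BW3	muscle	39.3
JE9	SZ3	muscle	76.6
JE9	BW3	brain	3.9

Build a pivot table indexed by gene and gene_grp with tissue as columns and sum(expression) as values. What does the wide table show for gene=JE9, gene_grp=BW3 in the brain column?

207.1

Rows with gene=JE9, gene_grp=BW3 and tissue=brain: expression values are 88.9, 19.8, 73.1, 21.4, 3.9.
88.9 + 19.8 + 73.1 + 21.4 + 3.9 = 207.1.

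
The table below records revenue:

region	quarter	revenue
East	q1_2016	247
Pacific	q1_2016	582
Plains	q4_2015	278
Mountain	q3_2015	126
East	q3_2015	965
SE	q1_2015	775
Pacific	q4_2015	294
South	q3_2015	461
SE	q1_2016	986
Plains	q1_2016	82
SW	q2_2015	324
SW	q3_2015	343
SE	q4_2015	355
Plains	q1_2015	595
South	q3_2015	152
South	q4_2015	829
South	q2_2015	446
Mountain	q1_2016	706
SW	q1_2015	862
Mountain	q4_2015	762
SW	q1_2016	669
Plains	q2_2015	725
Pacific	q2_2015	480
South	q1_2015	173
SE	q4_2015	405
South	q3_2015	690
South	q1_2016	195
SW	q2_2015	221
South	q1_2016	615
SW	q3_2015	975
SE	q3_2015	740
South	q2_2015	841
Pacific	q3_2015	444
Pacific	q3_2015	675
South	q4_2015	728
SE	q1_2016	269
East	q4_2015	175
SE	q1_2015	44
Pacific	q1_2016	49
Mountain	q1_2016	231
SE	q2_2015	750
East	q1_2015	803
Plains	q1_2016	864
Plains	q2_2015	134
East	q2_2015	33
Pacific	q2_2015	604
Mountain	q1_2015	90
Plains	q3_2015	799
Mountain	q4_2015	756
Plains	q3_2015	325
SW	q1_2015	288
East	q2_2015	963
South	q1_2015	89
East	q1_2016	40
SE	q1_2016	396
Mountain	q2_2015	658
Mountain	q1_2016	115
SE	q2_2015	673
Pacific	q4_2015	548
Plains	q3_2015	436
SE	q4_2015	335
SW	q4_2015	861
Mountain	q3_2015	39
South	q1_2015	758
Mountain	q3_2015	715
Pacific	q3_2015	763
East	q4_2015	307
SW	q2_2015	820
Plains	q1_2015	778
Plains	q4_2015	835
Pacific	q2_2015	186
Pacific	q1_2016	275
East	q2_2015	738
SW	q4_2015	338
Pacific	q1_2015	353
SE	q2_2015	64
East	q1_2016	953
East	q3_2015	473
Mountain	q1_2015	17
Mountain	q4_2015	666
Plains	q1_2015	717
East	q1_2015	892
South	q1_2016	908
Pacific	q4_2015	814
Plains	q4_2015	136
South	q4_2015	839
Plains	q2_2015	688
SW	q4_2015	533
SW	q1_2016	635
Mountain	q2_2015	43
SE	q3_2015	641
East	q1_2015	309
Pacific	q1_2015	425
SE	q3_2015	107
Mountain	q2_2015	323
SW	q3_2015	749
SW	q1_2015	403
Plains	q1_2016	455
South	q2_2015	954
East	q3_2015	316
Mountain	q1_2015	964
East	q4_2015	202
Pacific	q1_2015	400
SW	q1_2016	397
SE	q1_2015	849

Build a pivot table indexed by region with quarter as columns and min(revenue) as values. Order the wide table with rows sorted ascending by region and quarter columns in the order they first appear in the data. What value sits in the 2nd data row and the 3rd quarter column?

With rows sorted ascending by region, row 2 is region=Mountain. quarter columns in first-appearance order: q1_2016, q4_2015, q3_2015, q1_2015, q2_2015; column 3 is q3_2015.
Long rows with region=Mountain, quarter=q3_2015: min(126, 39, 715) = 39.

39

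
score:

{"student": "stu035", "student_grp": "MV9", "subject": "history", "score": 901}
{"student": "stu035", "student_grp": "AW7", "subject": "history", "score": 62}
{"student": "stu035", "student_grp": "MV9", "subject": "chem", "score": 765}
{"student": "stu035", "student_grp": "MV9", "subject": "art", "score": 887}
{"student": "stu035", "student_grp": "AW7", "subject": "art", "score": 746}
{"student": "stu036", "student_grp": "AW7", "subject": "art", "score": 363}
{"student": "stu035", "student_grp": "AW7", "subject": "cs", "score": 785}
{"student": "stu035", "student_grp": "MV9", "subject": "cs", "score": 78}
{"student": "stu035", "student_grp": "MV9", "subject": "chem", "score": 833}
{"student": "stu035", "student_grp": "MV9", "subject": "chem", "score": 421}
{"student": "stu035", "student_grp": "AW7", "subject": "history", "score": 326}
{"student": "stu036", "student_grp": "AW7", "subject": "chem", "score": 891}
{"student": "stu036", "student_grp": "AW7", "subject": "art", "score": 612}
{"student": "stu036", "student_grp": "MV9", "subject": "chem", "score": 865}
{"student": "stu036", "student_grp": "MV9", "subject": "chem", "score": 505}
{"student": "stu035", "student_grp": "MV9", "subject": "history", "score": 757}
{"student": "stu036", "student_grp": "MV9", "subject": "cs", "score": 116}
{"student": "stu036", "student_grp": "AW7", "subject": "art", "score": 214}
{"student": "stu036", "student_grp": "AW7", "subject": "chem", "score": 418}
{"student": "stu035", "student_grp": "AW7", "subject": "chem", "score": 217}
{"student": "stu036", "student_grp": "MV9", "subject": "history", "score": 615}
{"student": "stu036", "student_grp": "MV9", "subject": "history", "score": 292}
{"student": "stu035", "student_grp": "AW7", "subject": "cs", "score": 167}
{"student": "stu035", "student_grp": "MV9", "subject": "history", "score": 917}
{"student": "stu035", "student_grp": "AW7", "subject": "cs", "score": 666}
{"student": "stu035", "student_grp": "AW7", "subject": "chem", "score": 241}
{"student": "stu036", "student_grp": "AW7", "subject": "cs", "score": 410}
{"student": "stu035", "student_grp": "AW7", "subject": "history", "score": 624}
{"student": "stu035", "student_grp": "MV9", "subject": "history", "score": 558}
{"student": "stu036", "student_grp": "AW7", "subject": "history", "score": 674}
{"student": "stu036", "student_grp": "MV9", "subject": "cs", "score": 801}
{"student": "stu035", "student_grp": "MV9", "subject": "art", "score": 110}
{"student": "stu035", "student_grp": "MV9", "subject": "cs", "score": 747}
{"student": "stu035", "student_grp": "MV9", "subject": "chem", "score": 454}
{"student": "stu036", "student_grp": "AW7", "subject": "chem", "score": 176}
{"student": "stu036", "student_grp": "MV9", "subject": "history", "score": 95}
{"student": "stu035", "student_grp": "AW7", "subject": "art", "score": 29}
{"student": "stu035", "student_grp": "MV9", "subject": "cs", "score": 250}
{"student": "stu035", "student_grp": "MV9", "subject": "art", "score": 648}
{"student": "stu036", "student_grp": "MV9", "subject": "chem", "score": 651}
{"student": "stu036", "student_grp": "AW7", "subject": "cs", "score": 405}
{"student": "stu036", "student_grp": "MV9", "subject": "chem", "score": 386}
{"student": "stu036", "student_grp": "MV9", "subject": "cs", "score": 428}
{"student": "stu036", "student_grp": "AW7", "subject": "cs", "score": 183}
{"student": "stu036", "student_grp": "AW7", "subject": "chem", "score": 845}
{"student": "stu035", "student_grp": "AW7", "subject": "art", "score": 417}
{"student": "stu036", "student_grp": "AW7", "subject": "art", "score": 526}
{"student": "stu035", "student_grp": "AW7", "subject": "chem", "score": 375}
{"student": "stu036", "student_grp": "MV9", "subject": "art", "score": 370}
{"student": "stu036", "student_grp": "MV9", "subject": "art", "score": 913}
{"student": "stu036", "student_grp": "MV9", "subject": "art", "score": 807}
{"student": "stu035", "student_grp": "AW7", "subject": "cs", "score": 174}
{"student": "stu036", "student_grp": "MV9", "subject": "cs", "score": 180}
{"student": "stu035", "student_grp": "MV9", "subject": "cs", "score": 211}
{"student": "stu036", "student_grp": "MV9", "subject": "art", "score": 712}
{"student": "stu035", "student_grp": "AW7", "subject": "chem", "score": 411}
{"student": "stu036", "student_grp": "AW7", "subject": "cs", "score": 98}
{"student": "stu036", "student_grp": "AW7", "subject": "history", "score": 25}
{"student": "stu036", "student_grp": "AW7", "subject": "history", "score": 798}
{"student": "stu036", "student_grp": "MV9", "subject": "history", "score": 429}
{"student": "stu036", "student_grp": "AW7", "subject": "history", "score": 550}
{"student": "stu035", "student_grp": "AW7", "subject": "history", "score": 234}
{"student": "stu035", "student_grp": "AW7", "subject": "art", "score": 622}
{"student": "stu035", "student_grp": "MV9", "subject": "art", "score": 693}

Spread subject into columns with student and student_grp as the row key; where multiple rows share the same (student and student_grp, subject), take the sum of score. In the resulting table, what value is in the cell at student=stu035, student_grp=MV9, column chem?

2473

Rows with student=stu035, student_grp=MV9 and subject=chem: score values are 765, 833, 421, 454.
765 + 833 + 421 + 454 = 2473.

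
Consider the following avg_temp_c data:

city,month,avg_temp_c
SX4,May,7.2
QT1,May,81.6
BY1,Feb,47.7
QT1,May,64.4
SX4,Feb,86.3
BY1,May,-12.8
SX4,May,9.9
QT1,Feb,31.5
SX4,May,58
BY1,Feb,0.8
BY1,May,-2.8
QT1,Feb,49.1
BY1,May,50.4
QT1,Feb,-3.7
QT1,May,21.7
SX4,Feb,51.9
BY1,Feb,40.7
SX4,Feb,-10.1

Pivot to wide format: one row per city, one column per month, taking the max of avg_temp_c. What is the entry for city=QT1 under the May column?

Rows with city=QT1 and month=May: avg_temp_c values are 81.6, 64.4, 21.7.
max(81.6, 64.4, 21.7) = 81.6.

81.6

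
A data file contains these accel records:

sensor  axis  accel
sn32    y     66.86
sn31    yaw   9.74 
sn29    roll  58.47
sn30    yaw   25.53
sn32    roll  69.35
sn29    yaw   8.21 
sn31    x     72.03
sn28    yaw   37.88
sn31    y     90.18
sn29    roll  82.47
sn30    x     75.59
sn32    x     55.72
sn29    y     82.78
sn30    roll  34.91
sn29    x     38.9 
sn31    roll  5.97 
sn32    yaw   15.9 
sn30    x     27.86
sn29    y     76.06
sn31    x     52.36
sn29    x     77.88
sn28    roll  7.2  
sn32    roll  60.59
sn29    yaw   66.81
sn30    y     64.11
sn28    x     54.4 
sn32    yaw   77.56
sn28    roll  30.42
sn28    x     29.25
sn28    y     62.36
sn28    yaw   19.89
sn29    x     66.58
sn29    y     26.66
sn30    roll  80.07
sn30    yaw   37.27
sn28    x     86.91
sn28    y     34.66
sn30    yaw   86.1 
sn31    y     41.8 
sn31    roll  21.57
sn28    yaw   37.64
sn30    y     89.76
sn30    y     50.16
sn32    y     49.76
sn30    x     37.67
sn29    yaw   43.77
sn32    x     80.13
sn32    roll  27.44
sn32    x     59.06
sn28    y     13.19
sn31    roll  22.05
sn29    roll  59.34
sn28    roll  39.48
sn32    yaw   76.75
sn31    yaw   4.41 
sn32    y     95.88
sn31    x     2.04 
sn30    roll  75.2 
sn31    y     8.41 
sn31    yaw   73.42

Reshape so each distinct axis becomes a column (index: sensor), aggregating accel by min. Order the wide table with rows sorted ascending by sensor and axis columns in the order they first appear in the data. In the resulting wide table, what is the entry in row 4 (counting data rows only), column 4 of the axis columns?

With rows sorted ascending by sensor, row 4 is sensor=sn31. axis columns in first-appearance order: y, yaw, roll, x; column 4 is x.
Long rows with sensor=sn31, axis=x: min(72.03, 52.36, 2.04) = 2.04.

2.04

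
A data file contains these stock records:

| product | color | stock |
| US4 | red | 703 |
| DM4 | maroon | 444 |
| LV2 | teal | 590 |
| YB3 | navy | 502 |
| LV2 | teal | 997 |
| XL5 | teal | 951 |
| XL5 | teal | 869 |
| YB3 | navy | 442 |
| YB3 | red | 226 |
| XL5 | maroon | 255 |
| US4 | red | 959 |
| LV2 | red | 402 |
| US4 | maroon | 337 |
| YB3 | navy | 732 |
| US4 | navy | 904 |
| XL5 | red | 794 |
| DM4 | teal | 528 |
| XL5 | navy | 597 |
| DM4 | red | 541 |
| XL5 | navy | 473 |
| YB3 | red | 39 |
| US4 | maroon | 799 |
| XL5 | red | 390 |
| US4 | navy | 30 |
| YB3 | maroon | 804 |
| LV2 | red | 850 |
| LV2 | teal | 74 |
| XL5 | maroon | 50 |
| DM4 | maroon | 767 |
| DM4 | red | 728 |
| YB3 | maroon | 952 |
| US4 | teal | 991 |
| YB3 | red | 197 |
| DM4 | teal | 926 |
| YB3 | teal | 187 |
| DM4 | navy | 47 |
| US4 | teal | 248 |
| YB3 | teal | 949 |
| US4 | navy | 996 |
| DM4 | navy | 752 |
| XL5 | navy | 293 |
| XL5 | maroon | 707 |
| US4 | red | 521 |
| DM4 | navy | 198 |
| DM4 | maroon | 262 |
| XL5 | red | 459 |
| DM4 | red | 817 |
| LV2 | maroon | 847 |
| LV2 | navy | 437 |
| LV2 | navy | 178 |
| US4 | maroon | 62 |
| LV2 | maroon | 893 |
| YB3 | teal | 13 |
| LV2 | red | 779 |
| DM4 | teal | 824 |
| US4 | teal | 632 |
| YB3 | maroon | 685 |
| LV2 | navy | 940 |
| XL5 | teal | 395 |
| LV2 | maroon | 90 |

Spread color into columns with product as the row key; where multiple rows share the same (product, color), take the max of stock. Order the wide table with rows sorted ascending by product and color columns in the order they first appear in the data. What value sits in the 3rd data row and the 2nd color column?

799

With rows sorted ascending by product, row 3 is product=US4. color columns in first-appearance order: red, maroon, teal, navy; column 2 is maroon.
Long rows with product=US4, color=maroon: max(337, 799, 62) = 799.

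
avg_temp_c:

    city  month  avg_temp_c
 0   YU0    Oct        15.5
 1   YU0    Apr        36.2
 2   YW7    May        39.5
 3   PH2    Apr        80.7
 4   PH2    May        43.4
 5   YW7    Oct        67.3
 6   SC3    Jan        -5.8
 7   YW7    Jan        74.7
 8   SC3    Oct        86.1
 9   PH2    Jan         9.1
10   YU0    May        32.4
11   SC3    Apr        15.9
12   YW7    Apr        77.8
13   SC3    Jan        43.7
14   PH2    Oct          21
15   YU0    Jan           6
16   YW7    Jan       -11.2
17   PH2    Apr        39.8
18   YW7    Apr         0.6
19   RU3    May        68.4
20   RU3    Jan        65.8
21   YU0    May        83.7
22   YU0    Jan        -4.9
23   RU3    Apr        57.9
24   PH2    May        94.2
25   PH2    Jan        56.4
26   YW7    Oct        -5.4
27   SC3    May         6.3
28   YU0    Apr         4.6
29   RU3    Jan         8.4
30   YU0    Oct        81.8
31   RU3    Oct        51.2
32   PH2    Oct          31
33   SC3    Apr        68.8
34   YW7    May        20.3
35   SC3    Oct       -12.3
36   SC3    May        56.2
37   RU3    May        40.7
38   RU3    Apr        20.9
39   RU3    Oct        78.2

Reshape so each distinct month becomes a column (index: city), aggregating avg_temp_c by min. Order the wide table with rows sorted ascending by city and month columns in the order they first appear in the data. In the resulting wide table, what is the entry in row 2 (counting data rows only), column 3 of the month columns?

40.7

With rows sorted ascending by city, row 2 is city=RU3. month columns in first-appearance order: Oct, Apr, May, Jan; column 3 is May.
Long rows with city=RU3, month=May: min(68.4, 40.7) = 40.7.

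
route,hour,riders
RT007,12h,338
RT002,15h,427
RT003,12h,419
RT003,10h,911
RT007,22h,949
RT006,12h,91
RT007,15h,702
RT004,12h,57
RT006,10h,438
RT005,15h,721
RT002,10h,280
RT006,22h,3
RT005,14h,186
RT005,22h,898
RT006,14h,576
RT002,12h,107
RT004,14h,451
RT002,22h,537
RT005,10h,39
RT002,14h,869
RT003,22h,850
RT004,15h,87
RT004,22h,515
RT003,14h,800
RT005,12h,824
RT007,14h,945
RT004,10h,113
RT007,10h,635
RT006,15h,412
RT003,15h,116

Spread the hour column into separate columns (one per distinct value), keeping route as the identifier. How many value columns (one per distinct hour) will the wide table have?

5 distinct hour values: 10h, 12h, 14h, 15h, 22h.

5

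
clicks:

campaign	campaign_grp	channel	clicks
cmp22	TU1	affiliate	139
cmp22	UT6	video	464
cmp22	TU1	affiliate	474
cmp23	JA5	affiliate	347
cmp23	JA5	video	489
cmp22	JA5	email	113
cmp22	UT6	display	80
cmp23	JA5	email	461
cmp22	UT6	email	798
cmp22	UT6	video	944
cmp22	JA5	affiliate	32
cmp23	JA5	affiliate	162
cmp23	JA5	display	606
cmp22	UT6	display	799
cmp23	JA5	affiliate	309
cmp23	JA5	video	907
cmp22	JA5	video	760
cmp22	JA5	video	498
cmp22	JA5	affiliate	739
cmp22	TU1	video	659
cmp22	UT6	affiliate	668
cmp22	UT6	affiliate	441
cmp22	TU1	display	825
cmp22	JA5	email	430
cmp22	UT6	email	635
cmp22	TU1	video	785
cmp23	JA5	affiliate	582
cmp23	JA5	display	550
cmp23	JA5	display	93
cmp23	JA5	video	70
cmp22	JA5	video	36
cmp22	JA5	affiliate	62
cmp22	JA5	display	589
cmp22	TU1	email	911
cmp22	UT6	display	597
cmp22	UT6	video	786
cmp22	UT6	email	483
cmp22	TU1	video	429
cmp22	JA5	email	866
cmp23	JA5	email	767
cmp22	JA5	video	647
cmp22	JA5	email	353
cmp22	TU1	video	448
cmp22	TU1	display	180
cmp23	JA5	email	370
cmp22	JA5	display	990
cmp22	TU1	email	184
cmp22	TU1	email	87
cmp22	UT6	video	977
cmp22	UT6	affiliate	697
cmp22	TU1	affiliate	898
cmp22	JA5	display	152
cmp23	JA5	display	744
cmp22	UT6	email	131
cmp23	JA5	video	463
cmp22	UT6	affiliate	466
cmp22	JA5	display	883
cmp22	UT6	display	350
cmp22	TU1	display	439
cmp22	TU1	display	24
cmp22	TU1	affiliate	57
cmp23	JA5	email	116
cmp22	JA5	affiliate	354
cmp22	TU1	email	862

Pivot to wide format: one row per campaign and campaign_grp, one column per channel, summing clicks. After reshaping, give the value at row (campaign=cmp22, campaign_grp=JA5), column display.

Rows with campaign=cmp22, campaign_grp=JA5 and channel=display: clicks values are 589, 990, 152, 883.
589 + 990 + 152 + 883 = 2614.

2614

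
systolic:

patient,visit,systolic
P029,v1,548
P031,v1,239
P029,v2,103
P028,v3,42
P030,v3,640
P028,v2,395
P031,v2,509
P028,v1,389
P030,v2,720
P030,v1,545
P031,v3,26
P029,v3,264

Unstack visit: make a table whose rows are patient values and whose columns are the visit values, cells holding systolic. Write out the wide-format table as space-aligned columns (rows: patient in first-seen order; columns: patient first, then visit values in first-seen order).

Columns: patient plus the 3 distinct visit values (v1, v2, v3).
For example, row P029 column v1 takes systolic=548 from the long row (P029, v1).

patient  v1   v2   v3 
P029     548  103  264
P031     239  509  26 
P028     389  395  42 
P030     545  720  640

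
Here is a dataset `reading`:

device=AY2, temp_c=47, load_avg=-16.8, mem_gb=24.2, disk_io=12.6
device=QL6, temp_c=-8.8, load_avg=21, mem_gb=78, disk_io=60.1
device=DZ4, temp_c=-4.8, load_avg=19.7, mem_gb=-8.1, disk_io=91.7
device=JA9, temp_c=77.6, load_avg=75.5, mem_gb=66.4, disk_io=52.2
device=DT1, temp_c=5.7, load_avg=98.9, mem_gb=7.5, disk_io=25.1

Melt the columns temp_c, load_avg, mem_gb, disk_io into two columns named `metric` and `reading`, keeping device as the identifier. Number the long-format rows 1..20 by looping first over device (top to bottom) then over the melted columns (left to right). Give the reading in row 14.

75.5

20 rows total (5 × 4). Row 14: index ⌊(14-1)/4⌋ = 3 into device → JA9; (14-1) mod 4 = 1 into the melted columns → load_avg.
So row 14 is (JA9, load_avg, 75.5); reading = 75.5.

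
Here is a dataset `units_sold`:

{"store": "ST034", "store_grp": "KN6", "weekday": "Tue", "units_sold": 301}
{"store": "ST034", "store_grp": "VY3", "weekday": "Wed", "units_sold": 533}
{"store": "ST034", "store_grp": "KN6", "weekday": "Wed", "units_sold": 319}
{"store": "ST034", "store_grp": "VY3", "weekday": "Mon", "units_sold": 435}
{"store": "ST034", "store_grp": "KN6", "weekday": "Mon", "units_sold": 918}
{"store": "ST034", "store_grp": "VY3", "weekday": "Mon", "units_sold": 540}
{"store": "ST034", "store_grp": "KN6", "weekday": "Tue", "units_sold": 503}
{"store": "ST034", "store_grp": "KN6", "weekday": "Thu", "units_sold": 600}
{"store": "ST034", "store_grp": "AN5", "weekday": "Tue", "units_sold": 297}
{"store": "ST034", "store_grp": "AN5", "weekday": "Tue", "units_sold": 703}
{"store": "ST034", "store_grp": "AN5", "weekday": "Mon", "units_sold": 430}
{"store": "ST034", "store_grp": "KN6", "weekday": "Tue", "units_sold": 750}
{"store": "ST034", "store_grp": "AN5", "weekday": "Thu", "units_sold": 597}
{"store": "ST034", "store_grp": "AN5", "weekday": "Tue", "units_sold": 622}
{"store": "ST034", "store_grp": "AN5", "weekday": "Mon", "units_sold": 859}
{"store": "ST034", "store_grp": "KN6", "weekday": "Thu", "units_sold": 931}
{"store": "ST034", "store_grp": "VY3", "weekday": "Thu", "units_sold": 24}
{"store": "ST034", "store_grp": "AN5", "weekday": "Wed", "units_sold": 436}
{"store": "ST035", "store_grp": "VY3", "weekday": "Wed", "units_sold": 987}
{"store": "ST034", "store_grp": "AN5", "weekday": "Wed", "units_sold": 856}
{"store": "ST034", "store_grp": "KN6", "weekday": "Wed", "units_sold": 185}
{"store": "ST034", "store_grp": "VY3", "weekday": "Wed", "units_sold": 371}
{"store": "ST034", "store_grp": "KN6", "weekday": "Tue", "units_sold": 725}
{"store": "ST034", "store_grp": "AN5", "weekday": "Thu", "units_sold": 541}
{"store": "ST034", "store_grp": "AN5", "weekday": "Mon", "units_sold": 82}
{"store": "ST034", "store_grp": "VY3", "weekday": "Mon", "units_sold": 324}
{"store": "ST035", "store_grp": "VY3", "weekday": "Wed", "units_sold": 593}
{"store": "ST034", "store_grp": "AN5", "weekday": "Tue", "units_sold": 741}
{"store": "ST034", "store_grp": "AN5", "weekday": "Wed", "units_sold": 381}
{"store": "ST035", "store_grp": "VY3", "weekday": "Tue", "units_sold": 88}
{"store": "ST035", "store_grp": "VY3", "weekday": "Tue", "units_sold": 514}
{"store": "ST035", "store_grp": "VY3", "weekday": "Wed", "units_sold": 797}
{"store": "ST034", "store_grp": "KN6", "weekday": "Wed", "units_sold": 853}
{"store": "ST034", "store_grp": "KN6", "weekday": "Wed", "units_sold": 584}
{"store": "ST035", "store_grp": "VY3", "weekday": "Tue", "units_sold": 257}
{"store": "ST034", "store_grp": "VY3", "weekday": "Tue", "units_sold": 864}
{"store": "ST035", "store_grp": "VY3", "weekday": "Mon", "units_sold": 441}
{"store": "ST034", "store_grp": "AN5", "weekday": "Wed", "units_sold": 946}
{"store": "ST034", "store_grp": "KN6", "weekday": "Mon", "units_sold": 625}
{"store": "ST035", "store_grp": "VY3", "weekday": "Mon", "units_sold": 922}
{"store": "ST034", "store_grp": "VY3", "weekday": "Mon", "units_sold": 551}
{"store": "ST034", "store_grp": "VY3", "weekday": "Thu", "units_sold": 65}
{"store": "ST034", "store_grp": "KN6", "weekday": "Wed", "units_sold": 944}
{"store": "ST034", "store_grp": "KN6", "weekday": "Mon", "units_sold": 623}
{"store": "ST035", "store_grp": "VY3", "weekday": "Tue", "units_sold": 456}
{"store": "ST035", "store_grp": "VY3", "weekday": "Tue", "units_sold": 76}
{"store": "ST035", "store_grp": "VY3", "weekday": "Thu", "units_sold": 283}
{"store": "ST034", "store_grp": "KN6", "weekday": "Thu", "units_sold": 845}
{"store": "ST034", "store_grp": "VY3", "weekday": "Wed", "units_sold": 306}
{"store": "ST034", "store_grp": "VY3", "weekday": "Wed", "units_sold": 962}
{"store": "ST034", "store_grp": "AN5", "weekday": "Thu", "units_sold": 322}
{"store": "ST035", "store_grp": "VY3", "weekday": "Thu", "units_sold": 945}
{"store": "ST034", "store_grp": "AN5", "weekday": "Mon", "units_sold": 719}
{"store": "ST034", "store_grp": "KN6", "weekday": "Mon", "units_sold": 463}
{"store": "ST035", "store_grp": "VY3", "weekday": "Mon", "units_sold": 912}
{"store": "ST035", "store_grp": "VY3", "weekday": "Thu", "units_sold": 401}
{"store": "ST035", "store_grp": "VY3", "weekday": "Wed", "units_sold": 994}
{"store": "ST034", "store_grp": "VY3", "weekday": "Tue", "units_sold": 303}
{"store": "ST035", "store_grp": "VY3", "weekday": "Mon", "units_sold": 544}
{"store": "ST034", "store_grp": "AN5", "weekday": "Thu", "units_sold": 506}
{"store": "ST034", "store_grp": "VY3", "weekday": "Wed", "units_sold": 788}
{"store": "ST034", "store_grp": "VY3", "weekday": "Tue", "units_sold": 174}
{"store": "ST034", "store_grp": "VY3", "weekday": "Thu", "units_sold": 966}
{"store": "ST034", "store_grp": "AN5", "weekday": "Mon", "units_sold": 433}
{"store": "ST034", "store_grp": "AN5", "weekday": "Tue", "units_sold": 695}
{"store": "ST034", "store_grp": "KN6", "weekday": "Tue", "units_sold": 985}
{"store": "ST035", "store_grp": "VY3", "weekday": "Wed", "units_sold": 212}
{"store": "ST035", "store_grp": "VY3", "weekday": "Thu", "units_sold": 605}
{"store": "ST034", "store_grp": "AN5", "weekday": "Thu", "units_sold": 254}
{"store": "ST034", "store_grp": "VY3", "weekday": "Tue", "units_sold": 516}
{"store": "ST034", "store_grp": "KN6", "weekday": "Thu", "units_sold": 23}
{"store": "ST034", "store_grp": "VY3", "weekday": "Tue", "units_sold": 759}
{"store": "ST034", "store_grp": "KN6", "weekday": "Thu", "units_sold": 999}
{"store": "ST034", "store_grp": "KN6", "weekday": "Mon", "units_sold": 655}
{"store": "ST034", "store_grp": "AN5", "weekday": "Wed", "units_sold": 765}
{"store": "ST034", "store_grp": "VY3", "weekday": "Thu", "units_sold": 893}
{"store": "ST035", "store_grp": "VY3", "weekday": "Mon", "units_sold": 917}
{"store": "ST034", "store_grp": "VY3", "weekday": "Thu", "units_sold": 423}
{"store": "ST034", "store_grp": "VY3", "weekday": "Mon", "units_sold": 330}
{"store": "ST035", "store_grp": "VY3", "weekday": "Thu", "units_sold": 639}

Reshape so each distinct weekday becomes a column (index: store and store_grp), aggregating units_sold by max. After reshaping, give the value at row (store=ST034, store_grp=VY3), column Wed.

962

Rows with store=ST034, store_grp=VY3 and weekday=Wed: units_sold values are 533, 371, 306, 962, 788.
max(533, 371, 306, 962, 788) = 962.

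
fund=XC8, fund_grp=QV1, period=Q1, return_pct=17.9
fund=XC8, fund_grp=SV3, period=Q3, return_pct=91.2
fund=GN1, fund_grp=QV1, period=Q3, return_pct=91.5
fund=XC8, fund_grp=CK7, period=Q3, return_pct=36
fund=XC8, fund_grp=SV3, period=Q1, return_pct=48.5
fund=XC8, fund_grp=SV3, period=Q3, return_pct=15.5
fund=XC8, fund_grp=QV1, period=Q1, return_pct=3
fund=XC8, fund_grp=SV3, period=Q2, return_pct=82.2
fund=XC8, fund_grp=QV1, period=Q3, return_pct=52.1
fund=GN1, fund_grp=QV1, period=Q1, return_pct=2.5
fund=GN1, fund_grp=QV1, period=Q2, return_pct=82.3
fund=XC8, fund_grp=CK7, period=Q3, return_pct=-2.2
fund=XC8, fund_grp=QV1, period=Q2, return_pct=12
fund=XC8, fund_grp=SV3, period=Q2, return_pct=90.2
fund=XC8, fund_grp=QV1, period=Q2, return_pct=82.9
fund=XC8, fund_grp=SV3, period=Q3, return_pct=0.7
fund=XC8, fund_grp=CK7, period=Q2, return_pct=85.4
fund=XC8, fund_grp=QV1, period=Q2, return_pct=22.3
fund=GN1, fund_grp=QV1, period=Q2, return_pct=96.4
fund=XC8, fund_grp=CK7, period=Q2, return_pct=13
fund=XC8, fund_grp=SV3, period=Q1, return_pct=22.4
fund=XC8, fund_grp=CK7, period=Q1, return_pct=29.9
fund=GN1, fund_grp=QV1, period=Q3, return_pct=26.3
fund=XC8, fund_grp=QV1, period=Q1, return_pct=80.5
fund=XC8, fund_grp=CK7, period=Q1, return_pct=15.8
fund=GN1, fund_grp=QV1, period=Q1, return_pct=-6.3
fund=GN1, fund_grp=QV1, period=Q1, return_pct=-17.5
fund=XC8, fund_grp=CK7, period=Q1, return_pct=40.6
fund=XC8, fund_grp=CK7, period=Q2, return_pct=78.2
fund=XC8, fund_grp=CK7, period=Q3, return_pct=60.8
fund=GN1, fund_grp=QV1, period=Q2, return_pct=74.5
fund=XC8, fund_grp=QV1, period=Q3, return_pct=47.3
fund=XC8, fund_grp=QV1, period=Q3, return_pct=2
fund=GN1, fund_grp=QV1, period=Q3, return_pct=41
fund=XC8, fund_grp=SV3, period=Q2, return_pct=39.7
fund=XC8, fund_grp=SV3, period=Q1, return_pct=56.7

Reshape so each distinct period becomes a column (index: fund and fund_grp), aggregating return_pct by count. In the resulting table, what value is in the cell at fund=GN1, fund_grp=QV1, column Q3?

3

Rows with fund=GN1, fund_grp=QV1 and period=Q3: return_pct values are 91.5, 26.3, 41.
3 rows match — count = 3.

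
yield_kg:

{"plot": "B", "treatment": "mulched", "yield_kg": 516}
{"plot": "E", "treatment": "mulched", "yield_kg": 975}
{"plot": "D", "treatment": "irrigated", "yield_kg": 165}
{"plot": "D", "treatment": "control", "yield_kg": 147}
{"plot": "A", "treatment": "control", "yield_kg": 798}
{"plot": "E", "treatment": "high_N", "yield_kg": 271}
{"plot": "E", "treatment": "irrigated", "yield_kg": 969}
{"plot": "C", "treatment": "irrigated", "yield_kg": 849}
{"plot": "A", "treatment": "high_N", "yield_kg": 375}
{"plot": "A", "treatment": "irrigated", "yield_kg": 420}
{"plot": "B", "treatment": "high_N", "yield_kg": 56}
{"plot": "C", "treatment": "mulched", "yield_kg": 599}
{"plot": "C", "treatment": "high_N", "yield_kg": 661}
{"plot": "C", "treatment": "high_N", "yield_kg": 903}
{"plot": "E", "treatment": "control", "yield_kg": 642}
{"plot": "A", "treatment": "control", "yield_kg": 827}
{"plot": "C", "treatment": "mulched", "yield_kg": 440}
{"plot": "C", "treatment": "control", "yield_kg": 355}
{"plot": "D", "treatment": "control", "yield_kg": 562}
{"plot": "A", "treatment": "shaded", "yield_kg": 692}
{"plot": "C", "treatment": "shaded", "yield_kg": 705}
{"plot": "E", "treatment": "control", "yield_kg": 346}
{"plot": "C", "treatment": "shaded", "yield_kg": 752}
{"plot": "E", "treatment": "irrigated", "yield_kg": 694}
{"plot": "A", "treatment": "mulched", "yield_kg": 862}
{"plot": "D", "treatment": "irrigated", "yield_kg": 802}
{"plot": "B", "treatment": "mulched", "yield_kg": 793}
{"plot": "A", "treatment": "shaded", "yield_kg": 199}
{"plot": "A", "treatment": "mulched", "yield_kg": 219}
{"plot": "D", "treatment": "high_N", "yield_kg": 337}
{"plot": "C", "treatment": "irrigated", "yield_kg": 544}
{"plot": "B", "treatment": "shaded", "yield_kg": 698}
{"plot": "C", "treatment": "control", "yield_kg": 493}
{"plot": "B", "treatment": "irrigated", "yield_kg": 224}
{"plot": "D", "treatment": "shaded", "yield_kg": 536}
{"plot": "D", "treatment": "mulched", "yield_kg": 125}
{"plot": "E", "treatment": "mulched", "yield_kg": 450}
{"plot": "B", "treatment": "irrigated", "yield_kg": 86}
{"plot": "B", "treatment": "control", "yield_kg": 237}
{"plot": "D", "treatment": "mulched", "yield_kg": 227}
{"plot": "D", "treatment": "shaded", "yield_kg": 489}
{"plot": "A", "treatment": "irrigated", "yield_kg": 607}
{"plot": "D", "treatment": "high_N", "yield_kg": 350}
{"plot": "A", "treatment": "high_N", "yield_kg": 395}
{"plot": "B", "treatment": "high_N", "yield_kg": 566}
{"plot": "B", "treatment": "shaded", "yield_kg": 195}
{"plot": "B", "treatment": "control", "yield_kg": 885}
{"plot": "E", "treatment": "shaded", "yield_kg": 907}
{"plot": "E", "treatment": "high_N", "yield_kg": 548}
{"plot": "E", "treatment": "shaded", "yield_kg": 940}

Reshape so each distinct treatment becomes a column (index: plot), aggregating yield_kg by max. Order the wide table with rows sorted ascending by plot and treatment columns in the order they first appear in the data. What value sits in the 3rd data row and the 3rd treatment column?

493

With rows sorted ascending by plot, row 3 is plot=C. treatment columns in first-appearance order: mulched, irrigated, control, high_N, shaded; column 3 is control.
Long rows with plot=C, treatment=control: max(355, 493) = 493.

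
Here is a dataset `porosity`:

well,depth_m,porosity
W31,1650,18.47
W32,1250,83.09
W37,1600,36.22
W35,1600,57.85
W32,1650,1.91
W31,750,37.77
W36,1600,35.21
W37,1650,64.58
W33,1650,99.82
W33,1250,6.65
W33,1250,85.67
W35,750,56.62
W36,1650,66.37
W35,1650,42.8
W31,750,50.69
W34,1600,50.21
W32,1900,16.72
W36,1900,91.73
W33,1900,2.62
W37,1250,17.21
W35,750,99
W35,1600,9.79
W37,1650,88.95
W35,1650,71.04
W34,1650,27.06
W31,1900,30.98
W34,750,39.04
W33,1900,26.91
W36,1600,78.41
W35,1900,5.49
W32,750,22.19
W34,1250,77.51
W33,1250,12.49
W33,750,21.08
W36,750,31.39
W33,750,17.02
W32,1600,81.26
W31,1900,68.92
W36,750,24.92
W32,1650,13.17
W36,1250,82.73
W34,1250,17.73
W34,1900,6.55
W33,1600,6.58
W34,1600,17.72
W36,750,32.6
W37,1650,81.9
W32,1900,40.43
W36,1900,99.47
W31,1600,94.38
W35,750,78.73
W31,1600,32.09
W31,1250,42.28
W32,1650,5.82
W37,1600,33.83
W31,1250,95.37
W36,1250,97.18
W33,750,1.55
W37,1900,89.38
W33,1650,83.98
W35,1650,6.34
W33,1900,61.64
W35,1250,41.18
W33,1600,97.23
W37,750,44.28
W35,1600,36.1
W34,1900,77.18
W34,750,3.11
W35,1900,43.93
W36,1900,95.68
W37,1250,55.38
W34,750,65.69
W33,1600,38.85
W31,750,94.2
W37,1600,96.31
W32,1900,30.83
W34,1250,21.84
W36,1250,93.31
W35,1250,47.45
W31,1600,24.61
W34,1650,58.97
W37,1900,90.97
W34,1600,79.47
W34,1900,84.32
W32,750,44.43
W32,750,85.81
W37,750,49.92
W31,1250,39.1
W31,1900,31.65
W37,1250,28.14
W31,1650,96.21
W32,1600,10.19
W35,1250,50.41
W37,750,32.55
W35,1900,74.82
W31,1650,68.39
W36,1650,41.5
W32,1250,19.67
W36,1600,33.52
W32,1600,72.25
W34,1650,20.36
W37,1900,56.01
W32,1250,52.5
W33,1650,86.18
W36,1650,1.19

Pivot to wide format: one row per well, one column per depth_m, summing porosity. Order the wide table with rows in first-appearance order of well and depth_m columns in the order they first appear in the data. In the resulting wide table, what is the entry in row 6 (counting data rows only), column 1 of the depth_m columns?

With rows in first-appearance order of well, row 6 is well=W33. depth_m columns in first-appearance order: 1650, 1250, 1600, 750, 1900; column 1 is 1650.
Long rows with well=W33, depth_m=1650: 99.82 + 83.98 + 86.18 = 269.98.

269.98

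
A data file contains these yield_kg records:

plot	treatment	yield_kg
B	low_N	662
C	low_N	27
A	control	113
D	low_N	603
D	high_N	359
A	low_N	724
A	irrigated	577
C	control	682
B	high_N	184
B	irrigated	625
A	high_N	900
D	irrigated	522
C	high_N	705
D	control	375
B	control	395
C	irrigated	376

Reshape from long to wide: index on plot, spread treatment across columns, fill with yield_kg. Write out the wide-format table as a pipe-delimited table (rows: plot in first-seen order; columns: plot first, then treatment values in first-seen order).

Columns: plot plus the 4 distinct treatment values (low_N, control, high_N, irrigated).
For example, row B column low_N takes yield_kg=662 from the long row (B, low_N).

| plot | low_N | control | high_N | irrigated |
| B | 662 | 395 | 184 | 625 |
| C | 27 | 682 | 705 | 376 |
| A | 724 | 113 | 900 | 577 |
| D | 603 | 375 | 359 | 522 |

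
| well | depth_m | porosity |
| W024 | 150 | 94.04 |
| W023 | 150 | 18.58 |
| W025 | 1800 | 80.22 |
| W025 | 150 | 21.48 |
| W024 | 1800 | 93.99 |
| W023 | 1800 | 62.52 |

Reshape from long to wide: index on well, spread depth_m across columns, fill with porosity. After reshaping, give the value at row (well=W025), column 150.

Wide layout: rows indexed by well, columns are the 2 distinct depth_m values (150, 1800).
Cell (well=W025, depth_m=150) draws from the long row where well=W025 and depth_m=150, which has porosity=21.48.

21.48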